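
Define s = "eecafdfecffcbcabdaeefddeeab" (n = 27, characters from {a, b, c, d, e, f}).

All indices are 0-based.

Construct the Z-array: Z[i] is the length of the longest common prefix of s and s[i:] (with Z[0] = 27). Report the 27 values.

[27, 1, 0, 0, 0, 0, 0, 1, 0, 0, 0, 0, 0, 0, 0, 0, 0, 0, 2, 1, 0, 0, 0, 2, 1, 0, 0]

Z[0]=27
i=1: i≥r, start 0; Z[1]=1 grow→box=[1,2)
i=2: i≥r, start 0; Z[2]=0
i=3: i≥r, start 0; Z[3]=0
i=4: i≥r, start 0; Z[4]=0
i=5: i≥r, start 0; Z[5]=0
i=6: i≥r, start 0; Z[6]=0
i=7: i≥r, start 0; Z[7]=1 grow→box=[7,8)
i=8: i≥r, start 0; Z[8]=0
i=9: i≥r, start 0; Z[9]=0
i=10: i≥r, start 0; Z[10]=0
i=11: i≥r, start 0; Z[11]=0
i=12: i≥r, start 0; Z[12]=0
i=13: i≥r, start 0; Z[13]=0
i=14: i≥r, start 0; Z[14]=0
i=15: i≥r, start 0; Z[15]=0
i=16: i≥r, start 0; Z[16]=0
i=17: i≥r, start 0; Z[17]=0
i=18: i≥r, start 0; Z[18]=2 grow→box=[18,20)
i=19: min(r-i=1, Z[1]=1)=1; Z[19]=1
i=20: i≥r, start 0; Z[20]=0
i=21: i≥r, start 0; Z[21]=0
i=22: i≥r, start 0; Z[22]=0
i=23: i≥r, start 0; Z[23]=2 grow→box=[23,25)
i=24: min(r-i=1, Z[1]=1)=1; Z[24]=1
i=25: i≥r, start 0; Z[25]=0
i=26: i≥r, start 0; Z[26]=0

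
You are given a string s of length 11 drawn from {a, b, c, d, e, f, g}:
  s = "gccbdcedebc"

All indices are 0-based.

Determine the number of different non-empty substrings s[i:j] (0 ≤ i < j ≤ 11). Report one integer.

60

sorted suffixes:
  #0 SA[0]=9  'bc'
  #1 SA[1]=3  'bdcedebc'
  #2 SA[2]=10  'c'
  #3 SA[3]=2  'cbdcedebc'
  #4 SA[4]=1  'ccbdcedebc'
  #5 SA[5]=5  'cedebc'
  #6 SA[6]=4  'dcedebc'
  #7 SA[7]=7  'debc'
  #8 SA[8]=8  'ebc'
  #9 SA[9]=6  'edebc'
  #10 SA[10]=0  'gccbdcedebc'

SA = [9, 3, 10, 2, 1, 5, 4, 7, 8, 6, 0]
rank  pair      lcp
   1  s[9:],s[3:]  1  'b'
   2  s[3:],s[10:]  0  ''
   3  s[10:],s[2:]  1  'c'
   4  s[2:],s[1:]  1  'c'
   5  s[1:],s[5:]  1  'c'
   6  s[5:],s[4:]  0  ''
   7  s[4:],s[7:]  1  'd'
   8  s[7:],s[8:]  0  ''
   9  s[8:],s[6:]  1  'e'
  10  s[6:],s[0:]  0  ''

n(n+1)/2 = 11·12/2 = 66
Σ LCP = 0 + 1 + 0 + 1 + 1 + 1 + 0 + 1 + 0 + 1 + 0 = 6
distinct = 66 − 6 = 60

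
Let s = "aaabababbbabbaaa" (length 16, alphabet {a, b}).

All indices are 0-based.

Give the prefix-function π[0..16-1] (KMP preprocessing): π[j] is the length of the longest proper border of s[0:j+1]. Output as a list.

[0, 1, 2, 0, 1, 0, 1, 0, 0, 0, 1, 0, 0, 1, 2, 3]

π[0] = 0
j=1 s[j]='a': π[1]=1 (border 'a')
j=2 s[j]='a': π[2]=2 (border 'aa')
j=3 s[j]='b': k: 2→1→0; π[3]=0 (border '')
j=4 s[j]='a': π[4]=1 (border 'a')
j=5 s[j]='b': k: 1→0; π[5]=0 (border '')
j=6 s[j]='a': π[6]=1 (border 'a')
j=7 s[j]='b': k: 1→0; π[7]=0 (border '')
j=8 s[j]='b': π[8]=0 (border '')
j=9 s[j]='b': π[9]=0 (border '')
j=10 s[j]='a': π[10]=1 (border 'a')
j=11 s[j]='b': k: 1→0; π[11]=0 (border '')
j=12 s[j]='b': π[12]=0 (border '')
j=13 s[j]='a': π[13]=1 (border 'a')
j=14 s[j]='a': π[14]=2 (border 'aa')
j=15 s[j]='a': π[15]=3 (border 'aaa')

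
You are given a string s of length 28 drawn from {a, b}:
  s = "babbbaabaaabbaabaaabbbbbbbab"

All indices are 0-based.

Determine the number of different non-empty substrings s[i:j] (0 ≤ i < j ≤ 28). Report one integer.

rank | idx | suffix
   0 |   8 | aaabbaabaaabbbbbbbab
   1 |  16 | aaabbbbbbbab
   2 |   5 | aabaaabbaabaaabbbbbbbab
   3 |  13 | aabaaabbbbbbbab
   4 |   9 | aabbaabaaabbbbbbbab
   5 |  17 | aabbbbbbbab
   6 |  26 | ab
   7 |   6 | abaaabbaabaaabbbbbbbab
   8 |  14 | abaaabbbbbbbab
   9 |  10 | abbaabaaabbbbbbbab
  10 |   1 | abbbaabaaabbaabaaabbbbbbbab
  11 |  18 | abbbbbbbab
  12 |  27 | b
  13 |   7 | baaabbaabaaabbbbbbbab
  14 |  15 | baaabbbbbbbab
  15 |   4 | baabaaabbaabaaabbbbbbbab
  16 |  12 | baabaaabbbbbbbab
  17 |  25 | bab
  18 |   0 | babbbaabaaabbaabaaabbbbbbbab
  19 |   3 | bbaabaaabbaabaaabbbbbbbab
  20 |  11 | bbaabaaabbbbbbbab
  21 |  24 | bbab
  22 |   2 | bbbaabaaabbaabaaabbbbbbbab
  23 |  23 | bbbab
  24 |  22 | bbbbab
  25 |  21 | bbbbbab
  26 |  20 | bbbbbbab
  27 |  19 | bbbbbbbab

SA = [8, 16, 5, 13, 9, 17, 26, 6, 14, 10, 1, 18, 27, 7, 15, 4, 12, 25, 0, 3, 11, 24, 2, 23, 22, 21, 20, 19]
[i] adj suffixes → lcp
  [1] 8/16 → 5 ('aaabb')
  [2] 16/5 → 2 ('aa')
  [3] 5/13 → 8 ('aabaaabb')
  [4] 13/9 → 3 ('aab')
  [5] 9/17 → 4 ('aabb')
  [6] 17/26 → 1 ('a')
  [7] 26/6 → 2 ('ab')
  [8] 6/14 → 7 ('abaaabb')
  [9] 14/10 → 2 ('ab')
  [10] 10/1 → 3 ('abb')
  [11] 1/18 → 4 ('abbb')
  [12] 18/27 → 0 ('')
  [13] 27/7 → 1 ('b')
  [14] 7/15 → 6 ('baaabb')
  [15] 15/4 → 3 ('baa')
  [16] 4/12 → 9 ('baabaaabb')
  [17] 12/25 → 2 ('ba')
  [18] 25/0 → 3 ('bab')
  [19] 0/3 → 1 ('b')
  [20] 3/11 → 10 ('bbaabaaabb')
  [21] 11/24 → 3 ('bba')
  [22] 24/2 → 2 ('bb')
  [23] 2/23 → 4 ('bbba')
  [24] 23/22 → 3 ('bbb')
  [25] 22/21 → 4 ('bbbb')
  [26] 21/20 → 5 ('bbbbb')
  [27] 20/19 → 6 ('bbbbbb')

n(n+1)/2 = 28·29/2 = 406
Σ LCP = 0 + 5 + 2 + 8 + 3 + 4 + 1 + 2 + 7 + 2 + 3 + 4 + 0 + 1 + 6 + 3 + 9 + 2 + 3 + 1 + 10 + 3 + 2 + 4 + 3 + 4 + 5 + 6 = 103
distinct = 406 − 103 = 303

303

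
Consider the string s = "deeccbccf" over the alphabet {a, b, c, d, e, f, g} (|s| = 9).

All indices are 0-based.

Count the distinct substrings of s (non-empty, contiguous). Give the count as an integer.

rank | idx | suffix
   0 |   5 | bccf
   1 |   4 | cbccf
   2 |   3 | ccbccf
   3 |   6 | ccf
   4 |   7 | cf
   5 |   0 | deeccbccf
   6 |   2 | eccbccf
   7 |   1 | eeccbccf
   8 |   8 | f

SA = [5, 4, 3, 6, 7, 0, 2, 1, 8]
[i] adj suffixes → lcp
  [1] 5/4 → 0 ('')
  [2] 4/3 → 1 ('c')
  [3] 3/6 → 2 ('cc')
  [4] 6/7 → 1 ('c')
  [5] 7/0 → 0 ('')
  [6] 0/2 → 0 ('')
  [7] 2/1 → 1 ('e')
  [8] 1/8 → 0 ('')

n(n+1)/2 = 9·10/2 = 45
Σ LCP = 0 + 0 + 1 + 2 + 1 + 0 + 0 + 1 + 0 = 5
distinct = 45 − 5 = 40

40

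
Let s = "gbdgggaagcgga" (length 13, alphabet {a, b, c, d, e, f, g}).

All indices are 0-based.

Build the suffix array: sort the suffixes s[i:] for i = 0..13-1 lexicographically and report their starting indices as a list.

rank→(start, suffix):
  0 → (12, 'a')
  1 → (6, 'aagcgga')
  2 → (7, 'agcgga')
  3 → (1, 'bdgggaagcgga')
  4 → (9, 'cgga')
  5 → (2, 'dgggaagcgga')
  6 → (11, 'ga')
  7 → (5, 'gaagcgga')
  8 → (0, 'gbdgggaagcgga')
  9 → (8, 'gcgga')
  10 → (10, 'gga')
  11 → (4, 'ggaagcgga')
  12 → (3, 'gggaagcgga')

[12, 6, 7, 1, 9, 2, 11, 5, 0, 8, 10, 4, 3]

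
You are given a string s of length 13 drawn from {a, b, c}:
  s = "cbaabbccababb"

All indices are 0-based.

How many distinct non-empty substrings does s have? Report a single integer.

sorted suffixes:
  #0 SA[0]=2  'aabbccababb'
  #1 SA[1]=8  'ababb'
  #2 SA[2]=10  'abb'
  #3 SA[3]=3  'abbccababb'
  #4 SA[4]=12  'b'
  #5 SA[5]=1  'baabbccababb'
  #6 SA[6]=9  'babb'
  #7 SA[7]=11  'bb'
  #8 SA[8]=4  'bbccababb'
  #9 SA[9]=5  'bccababb'
  #10 SA[10]=7  'cababb'
  #11 SA[11]=0  'cbaabbccababb'
  #12 SA[12]=6  'ccababb'

SA = [2, 8, 10, 3, 12, 1, 9, 11, 4, 5, 7, 0, 6]
rank  pair      lcp
   1  s[2:],s[8:]  1  'a'
   2  s[8:],s[10:]  2  'ab'
   3  s[10:],s[3:]  3  'abb'
   4  s[3:],s[12:]  0  ''
   5  s[12:],s[1:]  1  'b'
   6  s[1:],s[9:]  2  'ba'
   7  s[9:],s[11:]  1  'b'
   8  s[11:],s[4:]  2  'bb'
   9  s[4:],s[5:]  1  'b'
  10  s[5:],s[7:]  0  ''
  11  s[7:],s[0:]  1  'c'
  12  s[0:],s[6:]  1  'c'

n(n+1)/2 = 13·14/2 = 91
Σ LCP = 0 + 1 + 2 + 3 + 0 + 1 + 2 + 1 + 2 + 1 + 0 + 1 + 1 = 15
distinct = 91 − 15 = 76

76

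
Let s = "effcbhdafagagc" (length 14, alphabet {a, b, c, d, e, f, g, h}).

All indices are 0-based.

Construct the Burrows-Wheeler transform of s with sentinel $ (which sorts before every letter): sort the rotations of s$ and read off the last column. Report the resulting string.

rank  rotation         last
    0  $effcbhdafagagc  c
    1  afagagc$effcbhd  d
    2  agagc$effcbhdaf  f
    3  agc$effcbhdafag  g
    4  bhdafagagc$effc  c
    5  c$effcbhdafagag  g
    6  cbhdafagagc$eff  f
    7  dafagagc$effcbh  h
    8  effcbhdafagagc$  $
    9  fagagc$effcbhda  a
   10  fcbhdafagagc$ef  f
   11  ffcbhdafagagc$e  e
   12  gagc$effcbhdafa  a
   13  gc$effcbhdafaga  a
   14  hdafagagc$effcb  b

cdfgcgfh$afeaab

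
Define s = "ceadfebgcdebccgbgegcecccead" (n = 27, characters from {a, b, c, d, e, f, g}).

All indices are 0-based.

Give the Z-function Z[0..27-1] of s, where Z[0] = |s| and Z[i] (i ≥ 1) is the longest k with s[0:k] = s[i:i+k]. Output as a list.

[27, 0, 0, 0, 0, 0, 0, 0, 1, 0, 0, 0, 1, 1, 0, 0, 0, 0, 0, 2, 0, 1, 1, 4, 0, 0, 0]

Z[0]=27
i=1: i≥r, start 0; Z[1]=0
i=2: i≥r, start 0; Z[2]=0
i=3: i≥r, start 0; Z[3]=0
i=4: i≥r, start 0; Z[4]=0
i=5: i≥r, start 0; Z[5]=0
i=6: i≥r, start 0; Z[6]=0
i=7: i≥r, start 0; Z[7]=0
i=8: i≥r, start 0; Z[8]=1 scan→box=[8,9)
i=9: i≥r, start 0; Z[9]=0
i=10: i≥r, start 0; Z[10]=0
i=11: i≥r, start 0; Z[11]=0
i=12: i≥r, start 0; Z[12]=1 scan→box=[12,13)
i=13: i≥r, start 0; Z[13]=1 scan→box=[13,14)
i=14: i≥r, start 0; Z[14]=0
i=15: i≥r, start 0; Z[15]=0
i=16: i≥r, start 0; Z[16]=0
i=17: i≥r, start 0; Z[17]=0
i=18: i≥r, start 0; Z[18]=0
i=19: i≥r, start 0; Z[19]=2 scan→box=[19,21)
i=20: min(r-i=1, Z[1]=0)=0; Z[20]=0
i=21: i≥r, start 0; Z[21]=1 scan→box=[21,22)
i=22: i≥r, start 0; Z[22]=1 scan→box=[22,23)
i=23: i≥r, start 0; Z[23]=4 scan→box=[23,27)
i=24: min(r-i=3, Z[1]=0)=0; Z[24]=0
i=25: min(r-i=2, Z[2]=0)=0; Z[25]=0
i=26: min(r-i=1, Z[3]=0)=0; Z[26]=0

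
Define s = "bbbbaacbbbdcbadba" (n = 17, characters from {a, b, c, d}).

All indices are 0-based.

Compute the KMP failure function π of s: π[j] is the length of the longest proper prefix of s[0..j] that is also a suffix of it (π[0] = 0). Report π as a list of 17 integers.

π[0] = 0
j=1 s[j]='b': π[1]=1 (border 'b')
j=2 s[j]='b': π[2]=2 (border 'bb')
j=3 s[j]='b': π[3]=3 (border 'bbb')
j=4 s[j]='a': k: 3→2→1→0; π[4]=0 (border '')
j=5 s[j]='a': π[5]=0 (border '')
j=6 s[j]='c': π[6]=0 (border '')
j=7 s[j]='b': π[7]=1 (border 'b')
j=8 s[j]='b': π[8]=2 (border 'bb')
j=9 s[j]='b': π[9]=3 (border 'bbb')
j=10 s[j]='d': k: 3→2→1→0; π[10]=0 (border '')
j=11 s[j]='c': π[11]=0 (border '')
j=12 s[j]='b': π[12]=1 (border 'b')
j=13 s[j]='a': k: 1→0; π[13]=0 (border '')
j=14 s[j]='d': π[14]=0 (border '')
j=15 s[j]='b': π[15]=1 (border 'b')
j=16 s[j]='a': k: 1→0; π[16]=0 (border '')

[0, 1, 2, 3, 0, 0, 0, 1, 2, 3, 0, 0, 1, 0, 0, 1, 0]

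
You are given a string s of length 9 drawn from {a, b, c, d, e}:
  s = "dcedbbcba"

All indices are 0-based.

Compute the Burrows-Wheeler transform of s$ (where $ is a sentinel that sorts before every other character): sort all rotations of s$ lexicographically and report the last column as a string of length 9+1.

abcdbbde$c

rank  rotation    last
    0  $dcedbbcba  a
    1  a$dcedbbcb  b
    2  ba$dcedbbc  c
    3  bbcba$dced  d
    4  bcba$dcedb  b
    5  cba$dcedbb  b
    6  cedbbcba$d  d
    7  dbbcba$dce  e
    8  dcedbbcba$  $
    9  edbbcba$dc  c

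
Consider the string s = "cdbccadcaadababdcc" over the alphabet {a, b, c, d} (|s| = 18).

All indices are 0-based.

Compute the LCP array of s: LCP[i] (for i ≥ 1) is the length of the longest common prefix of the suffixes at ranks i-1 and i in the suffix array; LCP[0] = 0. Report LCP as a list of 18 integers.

[0, 1, 2, 1, 2, 0, 1, 1, 0, 1, 2, 1, 2, 1, 0, 1, 1, 2]

rank→(start, suffix):
  0 → (8, 'aadababdcc')
  1 → (11, 'ababdcc')
  2 → (13, 'abdcc')
  3 → (9, 'adababdcc')
  4 → (5, 'adcaadababdcc')
  5 → (12, 'babdcc')
  6 → (2, 'bccadcaadababdcc')
  7 → (14, 'bdcc')
  8 → (17, 'c')
  9 → (7, 'caadababdcc')
  10 → (4, 'cadcaadababdcc')
  11 → (16, 'cc')
  12 → (3, 'ccadcaadababdcc')
  13 → (0, 'cdbccadcaadababdcc')
  14 → (10, 'dababdcc')
  15 → (1, 'dbccadcaadababdcc')
  16 → (6, 'dcaadababdcc')
  17 → (15, 'dcc')

SA = [8, 11, 13, 9, 5, 12, 2, 14, 17, 7, 4, 16, 3, 0, 10, 1, 6, 15]
i: (SA[i-1],SA[i]) lcp shared
  1: (8,11) 1 'a'
  2: (11,13) 2 'ab'
  3: (13,9) 1 'a'
  4: (9,5) 2 'ad'
  5: (5,12) 0 ''
  6: (12,2) 1 'b'
  7: (2,14) 1 'b'
  8: (14,17) 0 ''
  9: (17,7) 1 'c'
  10: (7,4) 2 'ca'
  11: (4,16) 1 'c'
  12: (16,3) 2 'cc'
  13: (3,0) 1 'c'
  14: (0,10) 0 ''
  15: (10,1) 1 'd'
  16: (1,6) 1 'd'
  17: (6,15) 2 'dc'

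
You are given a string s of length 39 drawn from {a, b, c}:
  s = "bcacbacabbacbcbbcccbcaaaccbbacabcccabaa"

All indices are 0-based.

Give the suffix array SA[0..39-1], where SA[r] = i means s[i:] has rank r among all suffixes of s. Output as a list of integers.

rank | idx | suffix
   0 |  38 | a
   1 |  37 | aa
   2 |  21 | aaaccbbacabcccabaa
   3 |  22 | aaccbbacabcccabaa
   4 |  35 | abaa
   5 |   7 | abbacbcbbcccbcaaaccbbacabcccabaa
   6 |  30 | abcccabaa
   7 |   5 | acabbacbcbbcccbcaaaccbbacabcccabaa
   8 |  28 | acabcccabaa
   9 |   2 | acbacabbacbcbbcccbcaaaccbbacabcccabaa
  10 |  10 | acbcbbcccbcaaaccbbacabcccabaa
  11 |  23 | accbbacabcccabaa
  12 |  36 | baa
  13 |   4 | bacabbacbcbbcccbcaaaccbbacabcccabaa
  14 |  27 | bacabcccabaa
  15 |   9 | bacbcbbcccbcaaaccbbacabcccabaa
  16 |  26 | bbacabcccabaa
  17 |   8 | bbacbcbbcccbcaaaccbbacabcccabaa
  18 |  14 | bbcccbcaaaccbbacabcccabaa
  19 |  19 | bcaaaccbbacabcccabaa
  20 |   0 | bcacbacabbacbcbbcccbcaaaccbbacabcccabaa
  21 |  12 | bcbbcccbcaaaccbbacabcccabaa
  22 |  31 | bcccabaa
  23 |  15 | bcccbcaaaccbbacabcccabaa
  24 |  20 | caaaccbbacabcccabaa
  25 |  34 | cabaa
  26 |   6 | cabbacbcbbcccbcaaaccbbacabcccabaa
  27 |  29 | cabcccabaa
  28 |   1 | cacbacabbacbcbbcccbcaaaccbbacabcccabaa
  29 |   3 | cbacabbacbcbbcccbcaaaccbbacabcccabaa
  30 |  25 | cbbacabcccabaa
  31 |  13 | cbbcccbcaaaccbbacabcccabaa
  32 |  18 | cbcaaaccbbacabcccabaa
  33 |  11 | cbcbbcccbcaaaccbbacabcccabaa
  34 |  33 | ccabaa
  35 |  24 | ccbbacabcccabaa
  36 |  17 | ccbcaaaccbbacabcccabaa
  37 |  32 | cccabaa
  38 |  16 | cccbcaaaccbbacabcccabaa

[38, 37, 21, 22, 35, 7, 30, 5, 28, 2, 10, 23, 36, 4, 27, 9, 26, 8, 14, 19, 0, 12, 31, 15, 20, 34, 6, 29, 1, 3, 25, 13, 18, 11, 33, 24, 17, 32, 16]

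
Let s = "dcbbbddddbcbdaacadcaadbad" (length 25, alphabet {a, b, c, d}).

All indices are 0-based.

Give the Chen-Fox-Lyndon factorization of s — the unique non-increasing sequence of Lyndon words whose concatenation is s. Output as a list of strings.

["d", "c", "bbbddddbcbd", "aacadcaadbad"]

emit factor 1: 'd' (i=0, period=1)
emit factor 2: 'c' (i=1, period=1)
emit factor 3: 'bbbddddbcbd' (i=2, period=11)
emit factor 4: 'aacadcaadbad' (i=13, period=12)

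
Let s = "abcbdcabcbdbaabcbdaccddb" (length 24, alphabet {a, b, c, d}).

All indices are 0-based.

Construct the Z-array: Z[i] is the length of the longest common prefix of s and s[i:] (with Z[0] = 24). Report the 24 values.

Z[0]=24
i=1: outside box; Z[1]=0
i=2: outside box; Z[2]=0
i=3: outside box; Z[3]=0
i=4: outside box; Z[4]=0
i=5: outside box; Z[5]=0
i=6: outside box; Z[6]=5 grow→box=[6,11)
i=7: min(r-i=4, Z[1]=0)=0; Z[7]=0
i=8: min(r-i=3, Z[2]=0)=0; Z[8]=0
i=9: min(r-i=2, Z[3]=0)=0; Z[9]=0
i=10: min(r-i=1, Z[4]=0)=0; Z[10]=0
i=11: outside box; Z[11]=0
i=12: outside box; Z[12]=1 grow→box=[12,13)
i=13: outside box; Z[13]=5 grow→box=[13,18)
i=14: min(r-i=4, Z[1]=0)=0; Z[14]=0
i=15: min(r-i=3, Z[2]=0)=0; Z[15]=0
i=16: min(r-i=2, Z[3]=0)=0; Z[16]=0
i=17: min(r-i=1, Z[4]=0)=0; Z[17]=0
i=18: outside box; Z[18]=1 grow→box=[18,19)
i=19: outside box; Z[19]=0
i=20: outside box; Z[20]=0
i=21: outside box; Z[21]=0
i=22: outside box; Z[22]=0
i=23: outside box; Z[23]=0

[24, 0, 0, 0, 0, 0, 5, 0, 0, 0, 0, 0, 1, 5, 0, 0, 0, 0, 1, 0, 0, 0, 0, 0]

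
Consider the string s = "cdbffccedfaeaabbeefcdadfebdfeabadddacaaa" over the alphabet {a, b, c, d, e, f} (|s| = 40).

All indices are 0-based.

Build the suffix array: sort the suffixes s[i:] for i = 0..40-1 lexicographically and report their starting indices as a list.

[39, 38, 37, 12, 29, 13, 35, 31, 21, 10, 30, 14, 25, 15, 2, 36, 5, 19, 0, 6, 34, 20, 1, 33, 32, 8, 26, 22, 11, 28, 24, 7, 16, 17, 9, 4, 18, 27, 23, 3]

sorted suffixes:
  #0 SA[0]=39  'a'
  #1 SA[1]=38  'aa'
  #2 SA[2]=37  'aaa'
  #3 SA[3]=12  'aabbeefcdadfebdfeabadddacaaa'
  #4 SA[4]=29  'abadddacaaa'
  #5 SA[5]=13  'abbeefcdadfebdfeabadddacaaa'
  #6 SA[6]=35  'acaaa'
  #7 SA[7]=31  'adddacaaa'
  #8 SA[8]=21  'adfebdfeabadddacaaa'
  #9 SA[9]=10  'aeaabbeefcdadfebdfeabadddacaaa'
  #10 SA[10]=30  'badddacaaa'
  #11 SA[11]=14  'bbeefcdadfebdfeabadddacaaa'
  #12 SA[12]=25  'bdfeabadddacaaa'
  #13 SA[13]=15  'beefcdadfebdfeabadddacaaa'
  #14 SA[14]=2  'bffccedfaeaabbeefcdadfebdfeabadddacaaa'
  #15 SA[15]=36  'caaa'
  #16 SA[16]=5  'ccedfaeaabbeefcdadfebdfeabadddacaaa'
  #17 SA[17]=19  'cdadfebdfeabadddacaaa'
  #18 SA[18]=0  'cdbffccedfaeaabbeefcdadfebdfeabadddacaaa'
  #19 SA[19]=6  'cedfaeaabbeefcdadfebdfeabadddacaaa'
  #20 SA[20]=34  'dacaaa'
  #21 SA[21]=20  'dadfebdfeabadddacaaa'
  #22 SA[22]=1  'dbffccedfaeaabbeefcdadfebdfeabadddacaaa'
  #23 SA[23]=33  'ddacaaa'
  #24 SA[24]=32  'dddacaaa'
  #25 SA[25]=8  'dfaeaabbeefcdadfebdfeabadddacaaa'
  #26 SA[26]=26  'dfeabadddacaaa'
  #27 SA[27]=22  'dfebdfeabadddacaaa'
  #28 SA[28]=11  'eaabbeefcdadfebdfeabadddacaaa'
  #29 SA[29]=28  'eabadddacaaa'
  #30 SA[30]=24  'ebdfeabadddacaaa'
  #31 SA[31]=7  'edfaeaabbeefcdadfebdfeabadddacaaa'
  #32 SA[32]=16  'eefcdadfebdfeabadddacaaa'
  #33 SA[33]=17  'efcdadfebdfeabadddacaaa'
  #34 SA[34]=9  'faeaabbeefcdadfebdfeabadddacaaa'
  #35 SA[35]=4  'fccedfaeaabbeefcdadfebdfeabadddacaaa'
  #36 SA[36]=18  'fcdadfebdfeabadddacaaa'
  #37 SA[37]=27  'feabadddacaaa'
  #38 SA[38]=23  'febdfeabadddacaaa'
  #39 SA[39]=3  'ffccedfaeaabbeefcdadfebdfeabadddacaaa'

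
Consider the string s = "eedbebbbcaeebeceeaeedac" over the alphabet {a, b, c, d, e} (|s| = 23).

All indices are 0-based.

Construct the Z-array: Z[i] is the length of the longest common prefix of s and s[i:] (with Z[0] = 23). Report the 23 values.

[23, 1, 0, 0, 1, 0, 0, 0, 0, 0, 2, 1, 0, 1, 0, 2, 1, 0, 3, 1, 0, 0, 0]

Z[0]=23
i=1: fresh scan; Z[1]=1 extend→box=[1,2)
i=2: fresh scan; Z[2]=0
i=3: fresh scan; Z[3]=0
i=4: fresh scan; Z[4]=1 extend→box=[4,5)
i=5: fresh scan; Z[5]=0
i=6: fresh scan; Z[6]=0
i=7: fresh scan; Z[7]=0
i=8: fresh scan; Z[8]=0
i=9: fresh scan; Z[9]=0
i=10: fresh scan; Z[10]=2 extend→box=[10,12)
i=11: min(r-i=1, Z[1]=1)=1; Z[11]=1
i=12: fresh scan; Z[12]=0
i=13: fresh scan; Z[13]=1 extend→box=[13,14)
i=14: fresh scan; Z[14]=0
i=15: fresh scan; Z[15]=2 extend→box=[15,17)
i=16: min(r-i=1, Z[1]=1)=1; Z[16]=1
i=17: fresh scan; Z[17]=0
i=18: fresh scan; Z[18]=3 extend→box=[18,21)
i=19: min(r-i=2, Z[1]=1)=1; Z[19]=1
i=20: min(r-i=1, Z[2]=0)=0; Z[20]=0
i=21: fresh scan; Z[21]=0
i=22: fresh scan; Z[22]=0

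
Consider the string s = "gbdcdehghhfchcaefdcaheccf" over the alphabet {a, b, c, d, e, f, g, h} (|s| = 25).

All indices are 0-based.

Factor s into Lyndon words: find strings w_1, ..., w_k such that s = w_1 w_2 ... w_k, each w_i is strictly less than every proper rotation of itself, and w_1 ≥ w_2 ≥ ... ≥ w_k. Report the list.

["g", "bdcdehghhfchc", "aefdcaheccf"]

emit factor 1: 'g' (i=0, period=1)
emit factor 2: 'bdcdehghhfchc' (i=1, period=13)
emit factor 3: 'aefdcaheccf' (i=14, period=11)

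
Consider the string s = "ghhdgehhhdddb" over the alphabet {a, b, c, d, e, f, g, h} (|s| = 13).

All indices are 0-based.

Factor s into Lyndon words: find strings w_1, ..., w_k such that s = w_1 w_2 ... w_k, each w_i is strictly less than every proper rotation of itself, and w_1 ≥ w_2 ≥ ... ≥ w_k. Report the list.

emit factor 1: 'ghh' (i=0, period=3)
emit factor 2: 'dgehhh' (i=3, period=6)
emit factor 3: 'd' (i=9, period=1)
emit factor 4: 'd' (i=10, period=1)
emit factor 5: 'd' (i=11, period=1)
emit factor 6: 'b' (i=12, period=1)

["ghh", "dgehhh", "d", "d", "d", "b"]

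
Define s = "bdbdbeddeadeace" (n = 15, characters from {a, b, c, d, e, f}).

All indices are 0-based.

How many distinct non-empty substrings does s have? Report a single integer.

104

rank→(start, suffix):
  0 → (12, 'ace')
  1 → (9, 'adeace')
  2 → (0, 'bdbdbeddeadeace')
  3 → (2, 'bdbeddeadeace')
  4 → (4, 'beddeadeace')
  5 → (13, 'ce')
  6 → (1, 'dbdbeddeadeace')
  7 → (3, 'dbeddeadeace')
  8 → (6, 'ddeadeace')
  9 → (10, 'deace')
  10 → (7, 'deadeace')
  11 → (14, 'e')
  12 → (11, 'eace')
  13 → (8, 'eadeace')
  14 → (5, 'eddeadeace')

SA = [12, 9, 0, 2, 4, 13, 1, 3, 6, 10, 7, 14, 11, 8, 5]
[i] adj suffixes → lcp
  [1] 12/9 → 1 ('a')
  [2] 9/0 → 0 ('')
  [3] 0/2 → 3 ('bdb')
  [4] 2/4 → 1 ('b')
  [5] 4/13 → 0 ('')
  [6] 13/1 → 0 ('')
  [7] 1/3 → 2 ('db')
  [8] 3/6 → 1 ('d')
  [9] 6/10 → 1 ('d')
  [10] 10/7 → 3 ('dea')
  [11] 7/14 → 0 ('')
  [12] 14/11 → 1 ('e')
  [13] 11/8 → 2 ('ea')
  [14] 8/5 → 1 ('e')

n(n+1)/2 = 15·16/2 = 120
Σ LCP = 0 + 1 + 0 + 3 + 1 + 0 + 0 + 2 + 1 + 1 + 3 + 0 + 1 + 2 + 1 = 16
distinct = 120 − 16 = 104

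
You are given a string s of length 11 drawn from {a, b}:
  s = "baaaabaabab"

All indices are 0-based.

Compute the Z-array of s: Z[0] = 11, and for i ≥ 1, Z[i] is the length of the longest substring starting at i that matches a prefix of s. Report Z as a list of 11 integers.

[11, 0, 0, 0, 0, 3, 0, 0, 2, 0, 1]

Z[0]=11
i=1: outside box; Z[1]=0
i=2: outside box; Z[2]=0
i=3: outside box; Z[3]=0
i=4: outside box; Z[4]=0
i=5: outside box; Z[5]=3 grow→box=[5,8)
i=6: min(r-i=2, Z[1]=0)=0; Z[6]=0
i=7: min(r-i=1, Z[2]=0)=0; Z[7]=0
i=8: outside box; Z[8]=2 grow→box=[8,10)
i=9: min(r-i=1, Z[1]=0)=0; Z[9]=0
i=10: outside box; Z[10]=1 grow→box=[10,11)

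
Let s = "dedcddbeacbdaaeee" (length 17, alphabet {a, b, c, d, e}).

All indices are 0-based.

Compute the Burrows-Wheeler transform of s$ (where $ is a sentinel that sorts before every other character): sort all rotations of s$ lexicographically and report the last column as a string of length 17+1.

rank  rotation            last
    0  $dedcddbeacbdaaeee  e
    1  aaeee$dedcddbeacbd  d
    2  acbdaaeee$dedcddbe  e
    3  aeee$dedcddbeacbda  a
    4  bdaaeee$dedcddbeac  c
    5  beacbdaaeee$dedcdd  d
    6  cbdaaeee$dedcddbea  a
    7  cddbeacbdaaeee$ded  d
    8  daaeee$dedcddbeacb  b
    9  dbeacbdaaeee$dedcd  d
   10  dcddbeacbdaaeee$de  e
   11  ddbeacbdaaeee$dedc  c
   12  dedcddbeacbdaaeee$  $
   13  e$dedcddbeacbdaaee  e
   14  eacbdaaeee$dedcddb  b
   15  edcddbeacbdaaeee$d  d
   16  ee$dedcddbeacbdaae  e
   17  eee$dedcddbeacbdaa  a

edeacdadbdec$ebdea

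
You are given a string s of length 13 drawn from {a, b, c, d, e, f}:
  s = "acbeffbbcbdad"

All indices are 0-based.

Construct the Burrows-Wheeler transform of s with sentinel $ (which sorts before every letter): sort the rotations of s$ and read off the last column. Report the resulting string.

d$dfbccbaabbfe

rank  rotation        last
    0  $acbeffbbcbdad  d
    1  acbeffbbcbdad$  $
    2  ad$acbeffbbcbd  d
    3  bbcbdad$acbeff  f
    4  bcbdad$acbeffb  b
    5  bdad$acbeffbbc  c
    6  beffbbcbdad$ac  c
    7  cbdad$acbeffbb  b
    8  cbeffbbcbdad$a  a
    9  d$acbeffbbcbda  a
   10  dad$acbeffbbcb  b
   11  effbbcbdad$acb  b
   12  fbbcbdad$acbef  f
   13  ffbbcbdad$acbe  e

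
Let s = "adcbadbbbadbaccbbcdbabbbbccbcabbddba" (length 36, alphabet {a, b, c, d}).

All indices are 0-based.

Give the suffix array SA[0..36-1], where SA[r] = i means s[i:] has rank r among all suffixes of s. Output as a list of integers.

sorted suffixes:
  #0 SA[0]=35  'a'
  #1 SA[1]=20  'abbbbccbcabbddba'
  #2 SA[2]=29  'abbddba'
  #3 SA[3]=12  'accbbcdbabbbbccbcabbddba'
  #4 SA[4]=9  'adbaccbbcdbabbbbccbcabbddba'
  #5 SA[5]=4  'adbbbadbaccbbcdbabbbbccbcabbddba'
  #6 SA[6]=0  'adcbadbbbadbaccbbcdbabbbbccbcabbddba'
  #7 SA[7]=34  'ba'
  #8 SA[8]=19  'babbbbccbcabbddba'
  #9 SA[9]=11  'baccbbcdbabbbbccbcabbddba'
  #10 SA[10]=8  'badbaccbbcdbabbbbccbcabbddba'
  #11 SA[11]=3  'badbbbadbaccbbcdbabbbbccbcabbddba'
  #12 SA[12]=7  'bbadbaccbbcdbabbbbccbcabbddba'
  #13 SA[13]=6  'bbbadbaccbbcdbabbbbccbcabbddba'
  #14 SA[14]=21  'bbbbccbcabbddba'
  #15 SA[15]=22  'bbbccbcabbddba'
  #16 SA[16]=23  'bbccbcabbddba'
  #17 SA[17]=15  'bbcdbabbbbccbcabbddba'
  #18 SA[18]=30  'bbddba'
  #19 SA[19]=27  'bcabbddba'
  #20 SA[20]=24  'bccbcabbddba'
  #21 SA[21]=16  'bcdbabbbbccbcabbddba'
  #22 SA[22]=31  'bddba'
  #23 SA[23]=28  'cabbddba'
  #24 SA[24]=2  'cbadbbbadbaccbbcdbabbbbccbcabbddba'
  #25 SA[25]=14  'cbbcdbabbbbccbcabbddba'
  #26 SA[26]=26  'cbcabbddba'
  #27 SA[27]=13  'ccbbcdbabbbbccbcabbddba'
  #28 SA[28]=25  'ccbcabbddba'
  #29 SA[29]=17  'cdbabbbbccbcabbddba'
  #30 SA[30]=33  'dba'
  #31 SA[31]=18  'dbabbbbccbcabbddba'
  #32 SA[32]=10  'dbaccbbcdbabbbbccbcabbddba'
  #33 SA[33]=5  'dbbbadbaccbbcdbabbbbccbcabbddba'
  #34 SA[34]=1  'dcbadbbbadbaccbbcdbabbbbccbcabbddba'
  #35 SA[35]=32  'ddba'

[35, 20, 29, 12, 9, 4, 0, 34, 19, 11, 8, 3, 7, 6, 21, 22, 23, 15, 30, 27, 24, 16, 31, 28, 2, 14, 26, 13, 25, 17, 33, 18, 10, 5, 1, 32]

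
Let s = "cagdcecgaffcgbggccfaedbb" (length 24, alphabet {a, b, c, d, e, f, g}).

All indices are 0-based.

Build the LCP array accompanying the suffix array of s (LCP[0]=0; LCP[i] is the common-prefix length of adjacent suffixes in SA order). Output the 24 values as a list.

sorted suffixes:
  #0 SA[0]=19  'aedbb'
  #1 SA[1]=8  'affcgbggccfaedbb'
  #2 SA[2]=1  'agdcecgaffcgbggccfaedbb'
  #3 SA[3]=23  'b'
  #4 SA[4]=22  'bb'
  #5 SA[5]=13  'bggccfaedbb'
  #6 SA[6]=0  'cagdcecgaffcgbggccfaedbb'
  #7 SA[7]=16  'ccfaedbb'
  #8 SA[8]=4  'cecgaffcgbggccfaedbb'
  #9 SA[9]=17  'cfaedbb'
  #10 SA[10]=6  'cgaffcgbggccfaedbb'
  #11 SA[11]=11  'cgbggccfaedbb'
  #12 SA[12]=21  'dbb'
  #13 SA[13]=3  'dcecgaffcgbggccfaedbb'
  #14 SA[14]=5  'ecgaffcgbggccfaedbb'
  #15 SA[15]=20  'edbb'
  #16 SA[16]=18  'faedbb'
  #17 SA[17]=10  'fcgbggccfaedbb'
  #18 SA[18]=9  'ffcgbggccfaedbb'
  #19 SA[19]=7  'gaffcgbggccfaedbb'
  #20 SA[20]=12  'gbggccfaedbb'
  #21 SA[21]=15  'gccfaedbb'
  #22 SA[22]=2  'gdcecgaffcgbggccfaedbb'
  #23 SA[23]=14  'ggccfaedbb'

SA = [19, 8, 1, 23, 22, 13, 0, 16, 4, 17, 6, 11, 21, 3, 5, 20, 18, 10, 9, 7, 12, 15, 2, 14]
i: (SA[i-1],SA[i]) lcp shared
  1: (19,8) 1 'a'
  2: (8,1) 1 'a'
  3: (1,23) 0 ''
  4: (23,22) 1 'b'
  5: (22,13) 1 'b'
  6: (13,0) 0 ''
  7: (0,16) 1 'c'
  8: (16,4) 1 'c'
  9: (4,17) 1 'c'
  10: (17,6) 1 'c'
  11: (6,11) 2 'cg'
  12: (11,21) 0 ''
  13: (21,3) 1 'd'
  14: (3,5) 0 ''
  15: (5,20) 1 'e'
  16: (20,18) 0 ''
  17: (18,10) 1 'f'
  18: (10,9) 1 'f'
  19: (9,7) 0 ''
  20: (7,12) 1 'g'
  21: (12,15) 1 'g'
  22: (15,2) 1 'g'
  23: (2,14) 1 'g'

[0, 1, 1, 0, 1, 1, 0, 1, 1, 1, 1, 2, 0, 1, 0, 1, 0, 1, 1, 0, 1, 1, 1, 1]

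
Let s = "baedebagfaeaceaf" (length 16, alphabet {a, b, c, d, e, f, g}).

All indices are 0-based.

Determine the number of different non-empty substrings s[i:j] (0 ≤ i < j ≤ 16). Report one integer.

rank | idx | suffix
   0 |  11 | aceaf
   1 |   9 | aeaceaf
   2 |   1 | aedebagfaeaceaf
   3 |  14 | af
   4 |   6 | agfaeaceaf
   5 |   0 | baedebagfaeaceaf
   6 |   5 | bagfaeaceaf
   7 |  12 | ceaf
   8 |   3 | debagfaeaceaf
   9 |  10 | eaceaf
  10 |  13 | eaf
  11 |   4 | ebagfaeaceaf
  12 |   2 | edebagfaeaceaf
  13 |  15 | f
  14 |   8 | faeaceaf
  15 |   7 | gfaeaceaf

SA = [11, 9, 1, 14, 6, 0, 5, 12, 3, 10, 13, 4, 2, 15, 8, 7]
[i] adj suffixes → lcp
  [1] 11/9 → 1 ('a')
  [2] 9/1 → 2 ('ae')
  [3] 1/14 → 1 ('a')
  [4] 14/6 → 1 ('a')
  [5] 6/0 → 0 ('')
  [6] 0/5 → 2 ('ba')
  [7] 5/12 → 0 ('')
  [8] 12/3 → 0 ('')
  [9] 3/10 → 0 ('')
  [10] 10/13 → 2 ('ea')
  [11] 13/4 → 1 ('e')
  [12] 4/2 → 1 ('e')
  [13] 2/15 → 0 ('')
  [14] 15/8 → 1 ('f')
  [15] 8/7 → 0 ('')

n(n+1)/2 = 16·17/2 = 136
Σ LCP = 0 + 1 + 2 + 1 + 1 + 0 + 2 + 0 + 0 + 0 + 2 + 1 + 1 + 0 + 1 + 0 = 12
distinct = 136 − 12 = 124

124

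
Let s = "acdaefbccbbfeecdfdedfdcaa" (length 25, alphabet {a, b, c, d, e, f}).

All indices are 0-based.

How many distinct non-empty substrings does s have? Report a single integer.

rank→(start, suffix):
  0 → (24, 'a')
  1 → (23, 'aa')
  2 → (0, 'acdaefbccbbfeecdfdedfdcaa')
  3 → (3, 'aefbccbbfeecdfdedfdcaa')
  4 → (9, 'bbfeecdfdedfdcaa')
  5 → (6, 'bccbbfeecdfdedfdcaa')
  6 → (10, 'bfeecdfdedfdcaa')
  7 → (22, 'caa')
  8 → (8, 'cbbfeecdfdedfdcaa')
  9 → (7, 'ccbbfeecdfdedfdcaa')
  10 → (1, 'cdaefbccbbfeecdfdedfdcaa')
  11 → (14, 'cdfdedfdcaa')
  12 → (2, 'daefbccbbfeecdfdedfdcaa')
  13 → (21, 'dcaa')
  14 → (17, 'dedfdcaa')
  15 → (19, 'dfdcaa')
  16 → (15, 'dfdedfdcaa')
  17 → (13, 'ecdfdedfdcaa')
  18 → (18, 'edfdcaa')
  19 → (12, 'eecdfdedfdcaa')
  20 → (4, 'efbccbbfeecdfdedfdcaa')
  21 → (5, 'fbccbbfeecdfdedfdcaa')
  22 → (20, 'fdcaa')
  23 → (16, 'fdedfdcaa')
  24 → (11, 'feecdfdedfdcaa')

SA = [24, 23, 0, 3, 9, 6, 10, 22, 8, 7, 1, 14, 2, 21, 17, 19, 15, 13, 18, 12, 4, 5, 20, 16, 11]
[i] adj suffixes → lcp
  [1] 24/23 → 1 ('a')
  [2] 23/0 → 1 ('a')
  [3] 0/3 → 1 ('a')
  [4] 3/9 → 0 ('')
  [5] 9/6 → 1 ('b')
  [6] 6/10 → 1 ('b')
  [7] 10/22 → 0 ('')
  [8] 22/8 → 1 ('c')
  [9] 8/7 → 1 ('c')
  [10] 7/1 → 1 ('c')
  [11] 1/14 → 2 ('cd')
  [12] 14/2 → 0 ('')
  [13] 2/21 → 1 ('d')
  [14] 21/17 → 1 ('d')
  [15] 17/19 → 1 ('d')
  [16] 19/15 → 3 ('dfd')
  [17] 15/13 → 0 ('')
  [18] 13/18 → 1 ('e')
  [19] 18/12 → 1 ('e')
  [20] 12/4 → 1 ('e')
  [21] 4/5 → 0 ('')
  [22] 5/20 → 1 ('f')
  [23] 20/16 → 2 ('fd')
  [24] 16/11 → 1 ('f')

n(n+1)/2 = 25·26/2 = 325
Σ LCP = 0 + 1 + 1 + 1 + 0 + 1 + 1 + 0 + 1 + 1 + 1 + 2 + 0 + 1 + 1 + 1 + 3 + 0 + 1 + 1 + 1 + 0 + 1 + 2 + 1 = 23
distinct = 325 − 23 = 302

302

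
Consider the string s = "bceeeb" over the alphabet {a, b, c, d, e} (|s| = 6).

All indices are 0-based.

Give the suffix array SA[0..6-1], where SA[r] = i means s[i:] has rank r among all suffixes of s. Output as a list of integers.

[5, 0, 1, 4, 3, 2]

rank→(start, suffix):
  0 → (5, 'b')
  1 → (0, 'bceeeb')
  2 → (1, 'ceeeb')
  3 → (4, 'eb')
  4 → (3, 'eeb')
  5 → (2, 'eeeb')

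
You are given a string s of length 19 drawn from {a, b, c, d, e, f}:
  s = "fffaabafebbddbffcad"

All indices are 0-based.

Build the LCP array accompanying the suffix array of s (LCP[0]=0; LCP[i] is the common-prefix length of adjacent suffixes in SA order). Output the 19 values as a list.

rank | idx | suffix
   0 |   3 | aabafebbddbffcad
   1 |   4 | abafebbddbffcad
   2 |  17 | ad
   3 |   6 | afebbddbffcad
   4 |   5 | bafebbddbffcad
   5 |   9 | bbddbffcad
   6 |  10 | bddbffcad
   7 |  13 | bffcad
   8 |  16 | cad
   9 |  18 | d
  10 |  12 | dbffcad
  11 |  11 | ddbffcad
  12 |   8 | ebbddbffcad
  13 |   2 | faabafebbddbffcad
  14 |  15 | fcad
  15 |   7 | febbddbffcad
  16 |   1 | ffaabafebbddbffcad
  17 |  14 | ffcad
  18 |   0 | fffaabafebbddbffcad

SA = [3, 4, 17, 6, 5, 9, 10, 13, 16, 18, 12, 11, 8, 2, 15, 7, 1, 14, 0]
[i] adj suffixes → lcp
  [1] 3/4 → 1 ('a')
  [2] 4/17 → 1 ('a')
  [3] 17/6 → 1 ('a')
  [4] 6/5 → 0 ('')
  [5] 5/9 → 1 ('b')
  [6] 9/10 → 1 ('b')
  [7] 10/13 → 1 ('b')
  [8] 13/16 → 0 ('')
  [9] 16/18 → 0 ('')
  [10] 18/12 → 1 ('d')
  [11] 12/11 → 1 ('d')
  [12] 11/8 → 0 ('')
  [13] 8/2 → 0 ('')
  [14] 2/15 → 1 ('f')
  [15] 15/7 → 1 ('f')
  [16] 7/1 → 1 ('f')
  [17] 1/14 → 2 ('ff')
  [18] 14/0 → 2 ('ff')

[0, 1, 1, 1, 0, 1, 1, 1, 0, 0, 1, 1, 0, 0, 1, 1, 1, 2, 2]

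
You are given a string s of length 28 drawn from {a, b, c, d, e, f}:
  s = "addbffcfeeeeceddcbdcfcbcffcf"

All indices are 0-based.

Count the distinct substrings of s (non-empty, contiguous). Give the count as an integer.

369

sorted suffixes:
  #0 SA[0]=0  'addbffcfeeeeceddcbdcfcbcffcf'
  #1 SA[1]=22  'bcffcf'
  #2 SA[2]=17  'bdcfcbcffcf'
  #3 SA[3]=3  'bffcfeeeeceddcbdcfcbcffcf'
  #4 SA[4]=21  'cbcffcf'
  #5 SA[5]=16  'cbdcfcbcffcf'
  #6 SA[6]=12  'ceddcbdcfcbcffcf'
  #7 SA[7]=26  'cf'
  #8 SA[8]=19  'cfcbcffcf'
  #9 SA[9]=6  'cfeeeeceddcbdcfcbcffcf'
  #10 SA[10]=23  'cffcf'
  #11 SA[11]=2  'dbffcfeeeeceddcbdcfcbcffcf'
  #12 SA[12]=15  'dcbdcfcbcffcf'
  #13 SA[13]=18  'dcfcbcffcf'
  #14 SA[14]=1  'ddbffcfeeeeceddcbdcfcbcffcf'
  #15 SA[15]=14  'ddcbdcfcbcffcf'
  #16 SA[16]=11  'eceddcbdcfcbcffcf'
  #17 SA[17]=13  'eddcbdcfcbcffcf'
  #18 SA[18]=10  'eeceddcbdcfcbcffcf'
  #19 SA[19]=9  'eeeceddcbdcfcbcffcf'
  #20 SA[20]=8  'eeeeceddcbdcfcbcffcf'
  #21 SA[21]=27  'f'
  #22 SA[22]=20  'fcbcffcf'
  #23 SA[23]=25  'fcf'
  #24 SA[24]=5  'fcfeeeeceddcbdcfcbcffcf'
  #25 SA[25]=7  'feeeeceddcbdcfcbcffcf'
  #26 SA[26]=24  'ffcf'
  #27 SA[27]=4  'ffcfeeeeceddcbdcfcbcffcf'

SA = [0, 22, 17, 3, 21, 16, 12, 26, 19, 6, 23, 2, 15, 18, 1, 14, 11, 13, 10, 9, 8, 27, 20, 25, 5, 7, 24, 4]
[i] adj suffixes → lcp
  [1] 0/22 → 0 ('')
  [2] 22/17 → 1 ('b')
  [3] 17/3 → 1 ('b')
  [4] 3/21 → 0 ('')
  [5] 21/16 → 2 ('cb')
  [6] 16/12 → 1 ('c')
  [7] 12/26 → 1 ('c')
  [8] 26/19 → 2 ('cf')
  [9] 19/6 → 2 ('cf')
  [10] 6/23 → 2 ('cf')
  [11] 23/2 → 0 ('')
  [12] 2/15 → 1 ('d')
  [13] 15/18 → 2 ('dc')
  [14] 18/1 → 1 ('d')
  [15] 1/14 → 2 ('dd')
  [16] 14/11 → 0 ('')
  [17] 11/13 → 1 ('e')
  [18] 13/10 → 1 ('e')
  [19] 10/9 → 2 ('ee')
  [20] 9/8 → 3 ('eee')
  [21] 8/27 → 0 ('')
  [22] 27/20 → 1 ('f')
  [23] 20/25 → 2 ('fc')
  [24] 25/5 → 3 ('fcf')
  [25] 5/7 → 1 ('f')
  [26] 7/24 → 1 ('f')
  [27] 24/4 → 4 ('ffcf')

n(n+1)/2 = 28·29/2 = 406
Σ LCP = 0 + 0 + 1 + 1 + 0 + 2 + 1 + 1 + 2 + 2 + 2 + 0 + 1 + 2 + 1 + 2 + 0 + 1 + 1 + 2 + 3 + 0 + 1 + 2 + 3 + 1 + 1 + 4 = 37
distinct = 406 − 37 = 369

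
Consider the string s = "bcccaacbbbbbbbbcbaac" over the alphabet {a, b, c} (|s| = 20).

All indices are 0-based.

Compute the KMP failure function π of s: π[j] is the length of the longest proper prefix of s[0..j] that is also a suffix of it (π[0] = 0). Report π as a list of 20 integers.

π[0] = 0
j=1 s[j]='c': π[1]=0 (border '')
j=2 s[j]='c': π[2]=0 (border '')
j=3 s[j]='c': π[3]=0 (border '')
j=4 s[j]='a': π[4]=0 (border '')
j=5 s[j]='a': π[5]=0 (border '')
j=6 s[j]='c': π[6]=0 (border '')
j=7 s[j]='b': π[7]=1 (border 'b')
j=8 s[j]='b': k: 1→0; π[8]=1 (border 'b')
j=9 s[j]='b': k: 1→0; π[9]=1 (border 'b')
j=10 s[j]='b': k: 1→0; π[10]=1 (border 'b')
j=11 s[j]='b': k: 1→0; π[11]=1 (border 'b')
j=12 s[j]='b': k: 1→0; π[12]=1 (border 'b')
j=13 s[j]='b': k: 1→0; π[13]=1 (border 'b')
j=14 s[j]='b': k: 1→0; π[14]=1 (border 'b')
j=15 s[j]='c': π[15]=2 (border 'bc')
j=16 s[j]='b': k: 2→0; π[16]=1 (border 'b')
j=17 s[j]='a': k: 1→0; π[17]=0 (border '')
j=18 s[j]='a': π[18]=0 (border '')
j=19 s[j]='c': π[19]=0 (border '')

[0, 0, 0, 0, 0, 0, 0, 1, 1, 1, 1, 1, 1, 1, 1, 2, 1, 0, 0, 0]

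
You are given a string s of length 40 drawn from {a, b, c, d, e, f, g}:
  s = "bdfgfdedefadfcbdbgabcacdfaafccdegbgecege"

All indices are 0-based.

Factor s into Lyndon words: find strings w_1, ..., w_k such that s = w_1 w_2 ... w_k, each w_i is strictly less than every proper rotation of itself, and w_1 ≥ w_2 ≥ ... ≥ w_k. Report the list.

emit factor 1: 'bdfgfdedef' (i=0, period=10)
emit factor 2: 'adfcbdbg' (i=10, period=8)
emit factor 3: 'abcacdf' (i=18, period=7)
emit factor 4: 'aafccdegbgecege' (i=25, period=15)

["bdfgfdedef", "adfcbdbg", "abcacdf", "aafccdegbgecege"]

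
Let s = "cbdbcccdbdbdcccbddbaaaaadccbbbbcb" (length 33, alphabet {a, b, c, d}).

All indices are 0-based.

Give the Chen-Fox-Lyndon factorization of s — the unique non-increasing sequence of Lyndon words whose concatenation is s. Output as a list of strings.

emit factor 1: 'c' (i=0, period=1)
emit factor 2: 'bd' (i=1, period=2)
emit factor 3: 'bcccdbdbdcccbdd' (i=3, period=15)
emit factor 4: 'b' (i=18, period=1)
emit factor 5: 'aaaaadccbbbbcb' (i=19, period=14)

["c", "bd", "bcccdbdbdcccbdd", "b", "aaaaadccbbbbcb"]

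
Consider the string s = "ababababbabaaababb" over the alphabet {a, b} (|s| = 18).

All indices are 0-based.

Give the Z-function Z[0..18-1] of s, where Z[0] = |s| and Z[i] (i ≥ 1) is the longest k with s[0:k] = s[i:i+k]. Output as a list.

[18, 0, 6, 0, 4, 0, 2, 0, 0, 3, 0, 1, 1, 4, 0, 2, 0, 0]

Z[0]=18
i=1: outside box; Z[1]=0
i=2: outside box; Z[2]=6 grow→box=[2,8)
i=3: min(r-i=5, Z[1]=0)=0; Z[3]=0
i=4: min(r-i=4, Z[2]=6)=4; Z[4]=4
i=5: min(r-i=3, Z[3]=0)=0; Z[5]=0
i=6: min(r-i=2, Z[4]=4)=2; Z[6]=2
i=7: min(r-i=1, Z[5]=0)=0; Z[7]=0
i=8: outside box; Z[8]=0
i=9: outside box; Z[9]=3 grow→box=[9,12)
i=10: min(r-i=2, Z[1]=0)=0; Z[10]=0
i=11: min(r-i=1, Z[2]=6)=1; Z[11]=1
i=12: outside box; Z[12]=1 grow→box=[12,13)
i=13: outside box; Z[13]=4 grow→box=[13,17)
i=14: min(r-i=3, Z[1]=0)=0; Z[14]=0
i=15: min(r-i=2, Z[2]=6)=2; Z[15]=2
i=16: min(r-i=1, Z[3]=0)=0; Z[16]=0
i=17: outside box; Z[17]=0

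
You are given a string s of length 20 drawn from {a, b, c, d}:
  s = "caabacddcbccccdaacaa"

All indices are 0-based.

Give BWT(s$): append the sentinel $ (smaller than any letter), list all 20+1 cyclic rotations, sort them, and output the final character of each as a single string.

rank  rotation               last
    0  $caabacddcbccccdaacaa  a
    1  a$caabacddcbccccdaaca  a
    2  aa$caabacddcbccccdaac  c
    3  aabacddcbccccdaacaa$c  c
    4  aacaa$caabacddcbccccd  d
    5  abacddcbccccdaacaa$ca  a
    6  acaa$caabacddcbccccda  a
    7  acddcbccccdaacaa$caab  b
    8  bacddcbccccdaacaa$caa  a
    9  bccccdaacaa$caabacddc  c
   10  caa$caabacddcbccccdaa  a
   11  caabacddcbccccdaacaa$  $
   12  cbccccdaacaa$caabacdd  d
   13  ccccdaacaa$caabacddcb  b
   14  cccdaacaa$caabacddcbc  c
   15  ccdaacaa$caabacddcbcc  c
   16  cdaacaa$caabacddcbccc  c
   17  cddcbccccdaacaa$caaba  a
   18  daacaa$caabacddcbcccc  c
   19  dcbccccdaacaa$caabacd  d
   20  ddcbccccdaacaa$caabac  c

aaccdaabaca$dbcccacdc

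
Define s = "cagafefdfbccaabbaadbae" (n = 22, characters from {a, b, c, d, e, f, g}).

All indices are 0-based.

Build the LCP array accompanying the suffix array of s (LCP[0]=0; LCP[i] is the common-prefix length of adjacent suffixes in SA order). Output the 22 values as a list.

[0, 2, 1, 1, 1, 1, 1, 0, 2, 1, 1, 0, 2, 1, 0, 1, 0, 1, 0, 1, 1, 0]

rank | idx | suffix
   0 |  12 | aabbaadbae
   1 |  16 | aadbae
   2 |  13 | abbaadbae
   3 |  17 | adbae
   4 |  20 | ae
   5 |   3 | afefdfbccaabbaadbae
   6 |   1 | agafefdfbccaabbaadbae
   7 |  15 | baadbae
   8 |  19 | bae
   9 |  14 | bbaadbae
  10 |   9 | bccaabbaadbae
  11 |  11 | caabbaadbae
  12 |   0 | cagafefdfbccaabbaadbae
  13 |  10 | ccaabbaadbae
  14 |  18 | dbae
  15 |   7 | dfbccaabbaadbae
  16 |  21 | e
  17 |   5 | efdfbccaabbaadbae
  18 |   8 | fbccaabbaadbae
  19 |   6 | fdfbccaabbaadbae
  20 |   4 | fefdfbccaabbaadbae
  21 |   2 | gafefdfbccaabbaadbae

SA = [12, 16, 13, 17, 20, 3, 1, 15, 19, 14, 9, 11, 0, 10, 18, 7, 21, 5, 8, 6, 4, 2]
rank  pair      lcp
   1  s[12:],s[16:]  2  'aa'
   2  s[16:],s[13:]  1  'a'
   3  s[13:],s[17:]  1  'a'
   4  s[17:],s[20:]  1  'a'
   5  s[20:],s[3:]  1  'a'
   6  s[3:],s[1:]  1  'a'
   7  s[1:],s[15:]  0  ''
   8  s[15:],s[19:]  2  'ba'
   9  s[19:],s[14:]  1  'b'
  10  s[14:],s[9:]  1  'b'
  11  s[9:],s[11:]  0  ''
  12  s[11:],s[0:]  2  'ca'
  13  s[0:],s[10:]  1  'c'
  14  s[10:],s[18:]  0  ''
  15  s[18:],s[7:]  1  'd'
  16  s[7:],s[21:]  0  ''
  17  s[21:],s[5:]  1  'e'
  18  s[5:],s[8:]  0  ''
  19  s[8:],s[6:]  1  'f'
  20  s[6:],s[4:]  1  'f'
  21  s[4:],s[2:]  0  ''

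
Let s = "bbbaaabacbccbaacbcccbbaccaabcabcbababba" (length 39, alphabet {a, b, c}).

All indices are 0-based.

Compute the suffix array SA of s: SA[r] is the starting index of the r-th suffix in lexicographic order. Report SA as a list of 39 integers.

sorted suffixes:
  #0 SA[0]=38  'a'
  #1 SA[1]=3  'aaabacbccbaacbcccbbaccaabcabcbababba'
  #2 SA[2]=4  'aabacbccbaacbcccbbaccaabcabcbababba'
  #3 SA[3]=25  'aabcabcbababba'
  #4 SA[4]=13  'aacbcccbbaccaabcabcbababba'
  #5 SA[5]=33  'ababba'
  #6 SA[6]=5  'abacbccbaacbcccbbaccaabcabcbababba'
  #7 SA[7]=35  'abba'
  #8 SA[8]=26  'abcabcbababba'
  #9 SA[9]=29  'abcbababba'
  #10 SA[10]=7  'acbccbaacbcccbbaccaabcabcbababba'
  #11 SA[11]=14  'acbcccbbaccaabcabcbababba'
  #12 SA[12]=22  'accaabcabcbababba'
  #13 SA[13]=37  'ba'
  #14 SA[14]=2  'baaabacbccbaacbcccbbaccaabcabcbababba'
  #15 SA[15]=12  'baacbcccbbaccaabcabcbababba'
  #16 SA[16]=32  'bababba'
  #17 SA[17]=34  'babba'
  #18 SA[18]=6  'bacbccbaacbcccbbaccaabcabcbababba'
  #19 SA[19]=21  'baccaabcabcbababba'
  #20 SA[20]=36  'bba'
  #21 SA[21]=1  'bbaaabacbccbaacbcccbbaccaabcabcbababba'
  #22 SA[22]=20  'bbaccaabcabcbababba'
  #23 SA[23]=0  'bbbaaabacbccbaacbcccbbaccaabcabcbababba'
  #24 SA[24]=27  'bcabcbababba'
  #25 SA[25]=30  'bcbababba'
  #26 SA[26]=9  'bccbaacbcccbbaccaabcabcbababba'
  #27 SA[27]=16  'bcccbbaccaabcabcbababba'
  #28 SA[28]=24  'caabcabcbababba'
  #29 SA[29]=28  'cabcbababba'
  #30 SA[30]=11  'cbaacbcccbbaccaabcabcbababba'
  #31 SA[31]=31  'cbababba'
  #32 SA[32]=19  'cbbaccaabcabcbababba'
  #33 SA[33]=8  'cbccbaacbcccbbaccaabcabcbababba'
  #34 SA[34]=15  'cbcccbbaccaabcabcbababba'
  #35 SA[35]=23  'ccaabcabcbababba'
  #36 SA[36]=10  'ccbaacbcccbbaccaabcabcbababba'
  #37 SA[37]=18  'ccbbaccaabcabcbababba'
  #38 SA[38]=17  'cccbbaccaabcabcbababba'

[38, 3, 4, 25, 13, 33, 5, 35, 26, 29, 7, 14, 22, 37, 2, 12, 32, 34, 6, 21, 36, 1, 20, 0, 27, 30, 9, 16, 24, 28, 11, 31, 19, 8, 15, 23, 10, 18, 17]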